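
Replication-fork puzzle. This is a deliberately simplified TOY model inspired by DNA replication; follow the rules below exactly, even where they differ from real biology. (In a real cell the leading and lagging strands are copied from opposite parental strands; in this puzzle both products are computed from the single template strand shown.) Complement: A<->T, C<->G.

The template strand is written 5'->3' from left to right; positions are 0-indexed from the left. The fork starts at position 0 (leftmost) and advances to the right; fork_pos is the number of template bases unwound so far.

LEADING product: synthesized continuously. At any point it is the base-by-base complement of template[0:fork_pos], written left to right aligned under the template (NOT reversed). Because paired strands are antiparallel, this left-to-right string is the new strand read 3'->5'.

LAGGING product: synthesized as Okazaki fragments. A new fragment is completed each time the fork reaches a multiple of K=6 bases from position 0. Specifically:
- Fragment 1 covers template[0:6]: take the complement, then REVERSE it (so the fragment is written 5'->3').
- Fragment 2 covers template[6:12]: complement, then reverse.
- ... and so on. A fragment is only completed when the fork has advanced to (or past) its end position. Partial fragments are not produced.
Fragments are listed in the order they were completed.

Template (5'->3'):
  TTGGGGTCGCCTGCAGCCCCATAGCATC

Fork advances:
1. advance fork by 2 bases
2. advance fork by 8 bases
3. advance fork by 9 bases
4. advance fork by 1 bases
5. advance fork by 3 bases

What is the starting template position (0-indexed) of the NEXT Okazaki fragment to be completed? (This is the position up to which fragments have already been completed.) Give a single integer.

Step 1: advance 2 -> fork_pos = 0 + 2 = 2. Next multiple of 6 is 6 (not reached); still 0 fragment(s).
Step 2: advance 8 -> fork_pos = 2 + 8 = 10. Reached multiple(s) of 6: 6 -> fragment 1 completed (1 total).
Step 3: advance 9 -> fork_pos = 10 + 9 = 19. Reached multiple(s) of 6: 12, 18 -> fragments 2-3 completed (3 total).
Step 4: advance 1 -> fork_pos = 19 + 1 = 20. Next multiple of 6 is 24 (not reached); still 3 fragment(s).
Step 5: advance 3 -> fork_pos = 20 + 3 = 23. Next multiple of 6 is 24 (not reached); still 3 fragment(s).
3 fragment(s) completed, covering template[0:18] (3 x 6 = 18). The next fragment, fragment 4, covers template[18:24], so it starts at position 18.

Answer: 18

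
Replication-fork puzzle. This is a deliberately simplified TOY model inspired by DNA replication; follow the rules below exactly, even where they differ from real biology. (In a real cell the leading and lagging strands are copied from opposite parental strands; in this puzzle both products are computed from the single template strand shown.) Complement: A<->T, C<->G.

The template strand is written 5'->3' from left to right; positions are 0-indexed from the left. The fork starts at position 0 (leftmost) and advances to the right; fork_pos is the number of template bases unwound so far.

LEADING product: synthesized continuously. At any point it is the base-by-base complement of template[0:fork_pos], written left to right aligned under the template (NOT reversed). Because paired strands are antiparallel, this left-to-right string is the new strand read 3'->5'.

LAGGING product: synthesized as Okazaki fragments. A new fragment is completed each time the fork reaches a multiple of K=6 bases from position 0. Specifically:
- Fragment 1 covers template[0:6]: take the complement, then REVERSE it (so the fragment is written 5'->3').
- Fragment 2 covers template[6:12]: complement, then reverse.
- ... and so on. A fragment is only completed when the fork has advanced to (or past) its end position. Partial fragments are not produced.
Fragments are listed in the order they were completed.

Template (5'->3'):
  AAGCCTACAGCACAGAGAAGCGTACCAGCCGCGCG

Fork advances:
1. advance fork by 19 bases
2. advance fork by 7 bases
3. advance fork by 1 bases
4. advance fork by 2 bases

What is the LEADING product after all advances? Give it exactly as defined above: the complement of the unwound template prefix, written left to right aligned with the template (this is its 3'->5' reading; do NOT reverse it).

Step 1: advance 19 -> fork_pos = 0 + 19 = 19.
Step 2: advance 7 -> fork_pos = 19 + 7 = 26.
Step 3: advance 1 -> fork_pos = 26 + 1 = 27.
Step 4: advance 2 -> fork_pos = 27 + 2 = 29.
Unwound prefix: template[0:29] = AAGCCTACAGCACAGAGAAGCGTACCAGC
Complement it base by base (A<->T, C<->G), keeping left-to-right order:
  [0:5] AAGCC -> TTCGG
  [5:10] TACAG -> ATGTC
  [10:15] CACAG -> GTGTC
  [15:20] AGAAG -> TCTTC
  [20:25] CGTAC -> GCATG
  [25:29] CAGC -> GTCG
Concatenate: TTCGGATGTCGTGTCTCTTCGCATGGTCG (length 29; written aligned with the template, i.e. 3'->5').

Answer: TTCGGATGTCGTGTCTCTTCGCATGGTCG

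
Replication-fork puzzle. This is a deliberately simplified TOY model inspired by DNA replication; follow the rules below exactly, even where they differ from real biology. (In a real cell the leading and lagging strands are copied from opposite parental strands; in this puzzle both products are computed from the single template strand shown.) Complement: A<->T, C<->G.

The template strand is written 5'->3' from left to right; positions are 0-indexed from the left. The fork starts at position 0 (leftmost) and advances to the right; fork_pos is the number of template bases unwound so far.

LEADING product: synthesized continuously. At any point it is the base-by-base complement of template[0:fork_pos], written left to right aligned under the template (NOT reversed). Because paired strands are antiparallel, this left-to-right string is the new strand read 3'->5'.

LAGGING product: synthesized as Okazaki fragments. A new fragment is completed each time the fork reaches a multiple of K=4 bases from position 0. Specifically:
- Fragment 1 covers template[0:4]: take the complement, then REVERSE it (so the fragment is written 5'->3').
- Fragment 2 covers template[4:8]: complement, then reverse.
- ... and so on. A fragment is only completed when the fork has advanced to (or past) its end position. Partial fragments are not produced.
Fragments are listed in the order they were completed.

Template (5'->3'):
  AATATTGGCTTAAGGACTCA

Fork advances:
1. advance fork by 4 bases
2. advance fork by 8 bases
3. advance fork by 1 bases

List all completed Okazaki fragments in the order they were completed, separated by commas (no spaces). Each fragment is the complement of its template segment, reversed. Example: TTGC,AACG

Step 1: advance 4 -> fork_pos = 0 + 4 = 4. Reached multiple(s) of 4: 4 -> fragment 1 completed (1 total).
Step 2: advance 8 -> fork_pos = 4 + 8 = 12. Reached multiple(s) of 4: 8, 12 -> fragments 2-3 completed (3 total).
Step 3: advance 1 -> fork_pos = 12 + 1 = 13. Next multiple of 4 is 16 (not reached); still 3 fragment(s).
Final fork_pos = 13, so 3 fragment(s) are complete. Build each: template segment -> complement -> reverse.
Fragment 1: template[0:4] = AATA -> complement TTAT -> reversed TATT
Fragment 2: template[4:8] = TTGG -> complement AACC -> reversed CCAA
Fragment 3: template[8:12] = CTTA -> complement GAAT -> reversed TAAG

Answer: TATT,CCAA,TAAG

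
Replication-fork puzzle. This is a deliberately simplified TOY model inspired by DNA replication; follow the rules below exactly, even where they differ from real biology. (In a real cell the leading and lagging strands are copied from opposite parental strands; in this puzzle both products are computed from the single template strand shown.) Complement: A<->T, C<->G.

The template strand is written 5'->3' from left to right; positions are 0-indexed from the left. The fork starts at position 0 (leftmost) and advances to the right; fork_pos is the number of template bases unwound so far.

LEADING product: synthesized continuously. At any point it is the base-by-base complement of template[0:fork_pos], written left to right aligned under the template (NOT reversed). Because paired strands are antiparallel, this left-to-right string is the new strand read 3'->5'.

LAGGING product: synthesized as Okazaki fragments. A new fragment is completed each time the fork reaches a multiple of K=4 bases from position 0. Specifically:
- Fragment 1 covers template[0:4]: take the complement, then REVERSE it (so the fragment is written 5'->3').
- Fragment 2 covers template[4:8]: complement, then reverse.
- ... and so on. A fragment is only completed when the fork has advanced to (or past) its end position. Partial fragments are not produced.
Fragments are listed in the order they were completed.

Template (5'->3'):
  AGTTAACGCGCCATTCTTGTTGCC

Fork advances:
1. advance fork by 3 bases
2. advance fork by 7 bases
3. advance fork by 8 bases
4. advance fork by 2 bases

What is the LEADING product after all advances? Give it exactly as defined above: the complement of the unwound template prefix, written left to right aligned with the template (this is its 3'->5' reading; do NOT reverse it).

Answer: TCAATTGCGCGGTAAGAACA

Derivation:
Step 1: advance 3 -> fork_pos = 0 + 3 = 3.
Step 2: advance 7 -> fork_pos = 3 + 7 = 10.
Step 3: advance 8 -> fork_pos = 10 + 8 = 18.
Step 4: advance 2 -> fork_pos = 18 + 2 = 20.
Unwound prefix: template[0:20] = AGTTAACGCGCCATTCTTGT
Complement it base by base (A<->T, C<->G), keeping left-to-right order:
  [0:5] AGTTA -> TCAAT
  [5:10] ACGCG -> TGCGC
  [10:15] CCATT -> GGTAA
  [15:20] CTTGT -> GAACA
Concatenate: TCAATTGCGCGGTAAGAACA (length 20; written aligned with the template, i.e. 3'->5').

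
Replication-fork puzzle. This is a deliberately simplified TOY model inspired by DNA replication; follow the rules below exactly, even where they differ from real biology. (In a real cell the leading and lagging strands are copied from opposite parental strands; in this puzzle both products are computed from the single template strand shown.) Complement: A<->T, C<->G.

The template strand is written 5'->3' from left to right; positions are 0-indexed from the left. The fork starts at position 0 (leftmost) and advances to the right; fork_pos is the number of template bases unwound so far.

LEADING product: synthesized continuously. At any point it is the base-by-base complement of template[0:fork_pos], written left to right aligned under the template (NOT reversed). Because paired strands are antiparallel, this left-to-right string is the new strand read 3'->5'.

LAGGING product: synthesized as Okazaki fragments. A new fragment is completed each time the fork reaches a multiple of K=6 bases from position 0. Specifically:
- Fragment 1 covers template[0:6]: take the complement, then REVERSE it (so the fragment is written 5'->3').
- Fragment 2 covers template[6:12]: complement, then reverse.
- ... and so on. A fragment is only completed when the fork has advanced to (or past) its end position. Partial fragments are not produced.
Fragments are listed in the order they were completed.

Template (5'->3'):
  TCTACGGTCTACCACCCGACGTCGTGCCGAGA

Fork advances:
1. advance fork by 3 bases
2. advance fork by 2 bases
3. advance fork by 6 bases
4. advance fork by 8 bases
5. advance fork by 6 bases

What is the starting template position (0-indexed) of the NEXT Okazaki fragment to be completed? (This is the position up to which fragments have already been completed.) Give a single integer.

Answer: 24

Derivation:
Step 1: advance 3 -> fork_pos = 0 + 3 = 3. Next multiple of 6 is 6 (not reached); still 0 fragment(s).
Step 2: advance 2 -> fork_pos = 3 + 2 = 5. Next multiple of 6 is 6 (not reached); still 0 fragment(s).
Step 3: advance 6 -> fork_pos = 5 + 6 = 11. Reached multiple(s) of 6: 6 -> fragment 1 completed (1 total).
Step 4: advance 8 -> fork_pos = 11 + 8 = 19. Reached multiple(s) of 6: 12, 18 -> fragments 2-3 completed (3 total).
Step 5: advance 6 -> fork_pos = 19 + 6 = 25. Reached multiple(s) of 6: 24 -> fragment 4 completed (4 total).
4 fragment(s) completed, covering template[0:24] (4 x 6 = 24). The next fragment, fragment 5, covers template[24:30], so it starts at position 24.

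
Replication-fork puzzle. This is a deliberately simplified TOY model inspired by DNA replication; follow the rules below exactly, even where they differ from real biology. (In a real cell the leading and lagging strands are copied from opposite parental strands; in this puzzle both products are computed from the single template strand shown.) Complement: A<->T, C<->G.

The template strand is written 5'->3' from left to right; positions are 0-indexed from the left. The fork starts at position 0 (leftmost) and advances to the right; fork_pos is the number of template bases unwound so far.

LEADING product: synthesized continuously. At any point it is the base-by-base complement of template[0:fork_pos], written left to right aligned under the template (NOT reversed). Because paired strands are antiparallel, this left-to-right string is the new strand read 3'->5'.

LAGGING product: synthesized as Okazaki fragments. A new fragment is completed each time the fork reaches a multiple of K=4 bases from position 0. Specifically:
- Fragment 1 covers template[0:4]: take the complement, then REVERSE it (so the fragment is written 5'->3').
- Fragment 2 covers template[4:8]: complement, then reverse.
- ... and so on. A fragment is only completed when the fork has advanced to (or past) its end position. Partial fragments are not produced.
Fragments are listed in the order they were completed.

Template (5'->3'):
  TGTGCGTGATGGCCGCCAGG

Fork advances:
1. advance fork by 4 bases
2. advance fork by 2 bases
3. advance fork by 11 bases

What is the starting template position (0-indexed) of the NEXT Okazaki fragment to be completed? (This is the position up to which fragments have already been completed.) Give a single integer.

Step 1: advance 4 -> fork_pos = 0 + 4 = 4. Reached multiple(s) of 4: 4 -> fragment 1 completed (1 total).
Step 2: advance 2 -> fork_pos = 4 + 2 = 6. Next multiple of 4 is 8 (not reached); still 1 fragment(s).
Step 3: advance 11 -> fork_pos = 6 + 11 = 17. Reached multiple(s) of 4: 8, 12, 16 -> fragments 2-4 completed (4 total).
4 fragment(s) completed, covering template[0:16] (4 x 4 = 16). The next fragment, fragment 5, covers template[16:20], so it starts at position 16.

Answer: 16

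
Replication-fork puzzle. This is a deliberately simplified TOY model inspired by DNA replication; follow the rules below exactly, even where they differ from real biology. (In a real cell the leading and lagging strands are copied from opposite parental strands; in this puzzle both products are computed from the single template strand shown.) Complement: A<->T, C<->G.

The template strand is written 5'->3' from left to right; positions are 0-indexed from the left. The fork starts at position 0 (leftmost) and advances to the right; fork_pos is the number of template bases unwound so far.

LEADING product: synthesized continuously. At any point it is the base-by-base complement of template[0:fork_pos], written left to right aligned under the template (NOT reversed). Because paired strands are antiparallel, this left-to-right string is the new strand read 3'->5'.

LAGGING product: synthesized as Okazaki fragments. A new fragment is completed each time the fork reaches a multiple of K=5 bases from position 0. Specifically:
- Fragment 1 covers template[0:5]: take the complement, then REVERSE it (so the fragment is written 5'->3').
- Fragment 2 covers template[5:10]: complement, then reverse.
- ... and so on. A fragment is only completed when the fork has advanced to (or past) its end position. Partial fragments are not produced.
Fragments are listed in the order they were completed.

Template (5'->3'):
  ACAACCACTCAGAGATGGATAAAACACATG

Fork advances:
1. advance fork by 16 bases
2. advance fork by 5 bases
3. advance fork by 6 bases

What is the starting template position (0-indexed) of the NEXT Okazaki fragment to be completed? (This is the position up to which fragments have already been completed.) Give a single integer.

Step 1: advance 16 -> fork_pos = 0 + 16 = 16. Reached multiple(s) of 5: 5, 10, 15 -> fragments 1-3 completed (3 total).
Step 2: advance 5 -> fork_pos = 16 + 5 = 21. Reached multiple(s) of 5: 20 -> fragment 4 completed (4 total).
Step 3: advance 6 -> fork_pos = 21 + 6 = 27. Reached multiple(s) of 5: 25 -> fragment 5 completed (5 total).
5 fragment(s) completed, covering template[0:25] (5 x 5 = 25). The next fragment, fragment 6, covers template[25:30], so it starts at position 25.

Answer: 25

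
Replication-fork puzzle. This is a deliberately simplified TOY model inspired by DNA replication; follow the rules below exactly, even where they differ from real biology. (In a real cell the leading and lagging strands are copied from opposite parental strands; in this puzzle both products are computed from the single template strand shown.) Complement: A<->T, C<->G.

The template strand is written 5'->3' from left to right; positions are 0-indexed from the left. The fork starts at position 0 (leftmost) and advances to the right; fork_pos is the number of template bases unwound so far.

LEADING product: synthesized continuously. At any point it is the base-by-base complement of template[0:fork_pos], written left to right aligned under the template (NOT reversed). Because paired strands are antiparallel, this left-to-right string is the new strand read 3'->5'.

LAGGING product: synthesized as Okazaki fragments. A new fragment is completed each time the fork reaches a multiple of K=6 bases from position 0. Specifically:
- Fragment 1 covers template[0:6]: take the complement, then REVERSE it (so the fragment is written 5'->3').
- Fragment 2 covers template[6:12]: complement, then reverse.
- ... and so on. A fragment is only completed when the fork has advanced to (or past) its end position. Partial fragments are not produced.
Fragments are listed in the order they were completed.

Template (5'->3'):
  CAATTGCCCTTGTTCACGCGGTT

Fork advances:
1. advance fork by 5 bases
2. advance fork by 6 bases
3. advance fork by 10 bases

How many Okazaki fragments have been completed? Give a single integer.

Answer: 3

Derivation:
Step 1: advance 5 -> fork_pos = 0 + 5 = 5. Next multiple of 6 is 6 (not reached); still 0 fragment(s).
Step 2: advance 6 -> fork_pos = 5 + 6 = 11. Reached multiple(s) of 6: 6 -> fragment 1 completed (1 total).
Step 3: advance 10 -> fork_pos = 11 + 10 = 21. Reached multiple(s) of 6: 12, 18 -> fragments 2-3 completed (3 total).
Check: final fork_pos = 21; the multiples of 6 that are <= 21 are 6..18 -> 21 // 6 = 3 completed fragment(s).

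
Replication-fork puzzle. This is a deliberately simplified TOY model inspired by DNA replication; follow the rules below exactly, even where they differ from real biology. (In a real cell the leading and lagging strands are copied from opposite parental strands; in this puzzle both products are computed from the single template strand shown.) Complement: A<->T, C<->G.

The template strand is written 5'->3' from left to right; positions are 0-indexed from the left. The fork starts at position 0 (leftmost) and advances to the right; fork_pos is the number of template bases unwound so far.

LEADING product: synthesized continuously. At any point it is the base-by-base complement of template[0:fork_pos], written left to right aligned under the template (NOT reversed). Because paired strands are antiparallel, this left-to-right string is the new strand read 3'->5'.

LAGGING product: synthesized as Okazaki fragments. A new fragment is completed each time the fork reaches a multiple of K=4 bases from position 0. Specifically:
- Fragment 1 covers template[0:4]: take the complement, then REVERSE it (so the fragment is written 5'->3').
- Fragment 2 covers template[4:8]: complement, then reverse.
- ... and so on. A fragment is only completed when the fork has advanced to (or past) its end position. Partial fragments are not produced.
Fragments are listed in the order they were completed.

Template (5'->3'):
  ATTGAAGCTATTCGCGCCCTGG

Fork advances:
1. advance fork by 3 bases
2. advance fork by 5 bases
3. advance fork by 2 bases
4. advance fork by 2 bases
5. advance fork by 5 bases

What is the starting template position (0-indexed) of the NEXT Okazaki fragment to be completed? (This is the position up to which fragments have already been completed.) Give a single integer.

Answer: 16

Derivation:
Step 1: advance 3 -> fork_pos = 0 + 3 = 3. Next multiple of 4 is 4 (not reached); still 0 fragment(s).
Step 2: advance 5 -> fork_pos = 3 + 5 = 8. Reached multiple(s) of 4: 4, 8 -> fragments 1-2 completed (2 total).
Step 3: advance 2 -> fork_pos = 8 + 2 = 10. Next multiple of 4 is 12 (not reached); still 2 fragment(s).
Step 4: advance 2 -> fork_pos = 10 + 2 = 12. Reached multiple(s) of 4: 12 -> fragment 3 completed (3 total).
Step 5: advance 5 -> fork_pos = 12 + 5 = 17. Reached multiple(s) of 4: 16 -> fragment 4 completed (4 total).
4 fragment(s) completed, covering template[0:16] (4 x 4 = 16). The next fragment, fragment 5, covers template[16:20], so it starts at position 16.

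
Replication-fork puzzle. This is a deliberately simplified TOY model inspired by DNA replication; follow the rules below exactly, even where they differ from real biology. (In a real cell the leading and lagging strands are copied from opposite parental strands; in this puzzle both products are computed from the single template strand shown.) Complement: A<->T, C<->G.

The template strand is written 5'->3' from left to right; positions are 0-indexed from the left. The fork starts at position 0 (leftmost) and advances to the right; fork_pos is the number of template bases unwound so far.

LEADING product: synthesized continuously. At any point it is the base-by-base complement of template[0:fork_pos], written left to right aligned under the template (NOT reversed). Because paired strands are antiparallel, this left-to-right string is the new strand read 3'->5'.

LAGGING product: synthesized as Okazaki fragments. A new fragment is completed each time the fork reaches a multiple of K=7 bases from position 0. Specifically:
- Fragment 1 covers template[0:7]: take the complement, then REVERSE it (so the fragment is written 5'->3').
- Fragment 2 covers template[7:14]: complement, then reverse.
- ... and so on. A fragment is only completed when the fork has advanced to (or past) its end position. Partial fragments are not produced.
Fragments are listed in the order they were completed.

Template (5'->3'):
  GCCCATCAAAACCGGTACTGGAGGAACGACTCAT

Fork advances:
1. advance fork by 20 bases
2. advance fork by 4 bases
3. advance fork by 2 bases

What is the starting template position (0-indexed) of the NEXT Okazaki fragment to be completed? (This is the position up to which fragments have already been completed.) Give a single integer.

Answer: 21

Derivation:
Step 1: advance 20 -> fork_pos = 0 + 20 = 20. Reached multiple(s) of 7: 7, 14 -> fragments 1-2 completed (2 total).
Step 2: advance 4 -> fork_pos = 20 + 4 = 24. Reached multiple(s) of 7: 21 -> fragment 3 completed (3 total).
Step 3: advance 2 -> fork_pos = 24 + 2 = 26. Next multiple of 7 is 28 (not reached); still 3 fragment(s).
3 fragment(s) completed, covering template[0:21] (3 x 7 = 21). The next fragment, fragment 4, covers template[21:28], so it starts at position 21.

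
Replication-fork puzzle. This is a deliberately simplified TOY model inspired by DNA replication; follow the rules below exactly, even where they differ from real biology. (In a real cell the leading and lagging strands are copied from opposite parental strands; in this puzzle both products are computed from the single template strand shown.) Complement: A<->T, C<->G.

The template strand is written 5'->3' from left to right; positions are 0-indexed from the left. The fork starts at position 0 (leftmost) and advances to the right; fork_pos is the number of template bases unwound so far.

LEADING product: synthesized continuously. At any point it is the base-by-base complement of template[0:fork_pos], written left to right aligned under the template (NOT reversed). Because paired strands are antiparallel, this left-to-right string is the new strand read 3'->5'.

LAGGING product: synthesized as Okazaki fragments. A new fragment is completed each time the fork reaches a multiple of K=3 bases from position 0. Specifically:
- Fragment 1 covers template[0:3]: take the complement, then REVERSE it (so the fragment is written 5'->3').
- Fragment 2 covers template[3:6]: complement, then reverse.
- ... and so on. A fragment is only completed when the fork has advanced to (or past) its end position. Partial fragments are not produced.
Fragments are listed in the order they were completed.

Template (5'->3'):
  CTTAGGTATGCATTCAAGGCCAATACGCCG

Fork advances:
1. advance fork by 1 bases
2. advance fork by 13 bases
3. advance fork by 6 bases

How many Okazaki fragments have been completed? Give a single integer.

Answer: 6

Derivation:
Step 1: advance 1 -> fork_pos = 0 + 1 = 1. Next multiple of 3 is 3 (not reached); still 0 fragment(s).
Step 2: advance 13 -> fork_pos = 1 + 13 = 14. Reached multiple(s) of 3: 3, 6, 9, 12 -> fragments 1-4 completed (4 total).
Step 3: advance 6 -> fork_pos = 14 + 6 = 20. Reached multiple(s) of 3: 15, 18 -> fragments 5-6 completed (6 total).
Check: final fork_pos = 20; the multiples of 3 that are <= 20 are 3..18 -> 20 // 3 = 6 completed fragment(s).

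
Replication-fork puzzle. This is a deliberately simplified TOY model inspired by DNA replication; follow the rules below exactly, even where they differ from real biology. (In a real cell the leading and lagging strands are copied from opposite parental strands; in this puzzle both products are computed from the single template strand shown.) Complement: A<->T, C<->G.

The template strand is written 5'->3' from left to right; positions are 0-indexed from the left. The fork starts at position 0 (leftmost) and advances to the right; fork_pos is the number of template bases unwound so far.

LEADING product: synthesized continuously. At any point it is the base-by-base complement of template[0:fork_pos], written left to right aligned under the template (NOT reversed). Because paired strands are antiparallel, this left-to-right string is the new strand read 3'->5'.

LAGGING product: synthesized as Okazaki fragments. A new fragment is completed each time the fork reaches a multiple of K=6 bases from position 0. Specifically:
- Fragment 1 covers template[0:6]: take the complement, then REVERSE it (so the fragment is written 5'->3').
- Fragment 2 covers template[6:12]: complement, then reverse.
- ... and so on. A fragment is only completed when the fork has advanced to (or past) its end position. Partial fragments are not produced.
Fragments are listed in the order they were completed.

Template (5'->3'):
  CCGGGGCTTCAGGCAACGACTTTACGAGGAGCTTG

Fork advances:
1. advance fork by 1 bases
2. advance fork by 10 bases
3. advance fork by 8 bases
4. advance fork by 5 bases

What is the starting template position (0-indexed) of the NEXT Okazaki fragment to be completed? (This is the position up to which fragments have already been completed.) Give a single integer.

Answer: 24

Derivation:
Step 1: advance 1 -> fork_pos = 0 + 1 = 1. Next multiple of 6 is 6 (not reached); still 0 fragment(s).
Step 2: advance 10 -> fork_pos = 1 + 10 = 11. Reached multiple(s) of 6: 6 -> fragment 1 completed (1 total).
Step 3: advance 8 -> fork_pos = 11 + 8 = 19. Reached multiple(s) of 6: 12, 18 -> fragments 2-3 completed (3 total).
Step 4: advance 5 -> fork_pos = 19 + 5 = 24. Reached multiple(s) of 6: 24 -> fragment 4 completed (4 total).
4 fragment(s) completed, covering template[0:24] (4 x 6 = 24). The next fragment, fragment 5, covers template[24:30], so it starts at position 24.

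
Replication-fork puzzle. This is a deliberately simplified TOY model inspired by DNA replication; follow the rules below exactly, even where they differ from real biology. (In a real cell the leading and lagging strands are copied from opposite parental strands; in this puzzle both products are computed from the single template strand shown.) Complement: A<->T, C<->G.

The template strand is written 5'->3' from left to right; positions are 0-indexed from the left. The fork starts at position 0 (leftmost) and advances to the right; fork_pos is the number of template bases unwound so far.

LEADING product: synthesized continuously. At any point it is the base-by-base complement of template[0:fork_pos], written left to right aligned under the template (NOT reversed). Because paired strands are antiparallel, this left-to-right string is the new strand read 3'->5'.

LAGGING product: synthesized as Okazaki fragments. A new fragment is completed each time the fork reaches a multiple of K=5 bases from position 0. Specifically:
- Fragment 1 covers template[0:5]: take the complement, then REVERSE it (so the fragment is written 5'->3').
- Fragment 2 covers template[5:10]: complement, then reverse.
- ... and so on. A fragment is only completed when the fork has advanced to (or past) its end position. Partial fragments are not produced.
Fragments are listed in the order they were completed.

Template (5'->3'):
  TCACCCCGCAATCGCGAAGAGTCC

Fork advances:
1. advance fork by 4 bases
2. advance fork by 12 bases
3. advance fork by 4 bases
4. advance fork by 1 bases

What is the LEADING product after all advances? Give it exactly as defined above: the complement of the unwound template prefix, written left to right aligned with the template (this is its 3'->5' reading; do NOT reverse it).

Answer: AGTGGGGCGTTAGCGCTTCTC

Derivation:
Step 1: advance 4 -> fork_pos = 0 + 4 = 4.
Step 2: advance 12 -> fork_pos = 4 + 12 = 16.
Step 3: advance 4 -> fork_pos = 16 + 4 = 20.
Step 4: advance 1 -> fork_pos = 20 + 1 = 21.
Unwound prefix: template[0:21] = TCACCCCGCAATCGCGAAGAG
Complement it base by base (A<->T, C<->G), keeping left-to-right order:
  [0:5] TCACC -> AGTGG
  [5:10] CCGCA -> GGCGT
  [10:15] ATCGC -> TAGCG
  [15:20] GAAGA -> CTTCT
  [20:21] G -> C
Concatenate: AGTGGGGCGTTAGCGCTTCTC (length 21; written aligned with the template, i.e. 3'->5').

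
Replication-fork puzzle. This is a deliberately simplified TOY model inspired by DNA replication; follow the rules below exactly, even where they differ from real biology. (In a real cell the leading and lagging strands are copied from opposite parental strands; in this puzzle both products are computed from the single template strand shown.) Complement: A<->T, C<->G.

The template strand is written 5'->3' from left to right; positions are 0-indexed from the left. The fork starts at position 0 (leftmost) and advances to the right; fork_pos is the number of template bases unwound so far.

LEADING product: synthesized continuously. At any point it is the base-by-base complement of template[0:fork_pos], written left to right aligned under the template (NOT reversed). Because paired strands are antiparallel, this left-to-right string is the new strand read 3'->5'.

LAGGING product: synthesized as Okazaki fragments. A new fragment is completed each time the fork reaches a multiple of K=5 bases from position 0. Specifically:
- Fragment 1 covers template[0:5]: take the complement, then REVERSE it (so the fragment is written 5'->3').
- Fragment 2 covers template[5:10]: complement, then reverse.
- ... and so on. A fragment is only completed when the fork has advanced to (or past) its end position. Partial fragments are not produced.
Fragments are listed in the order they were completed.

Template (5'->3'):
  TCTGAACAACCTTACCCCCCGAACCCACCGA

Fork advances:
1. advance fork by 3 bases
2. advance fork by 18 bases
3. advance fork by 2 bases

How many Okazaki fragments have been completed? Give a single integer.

Step 1: advance 3 -> fork_pos = 0 + 3 = 3. Next multiple of 5 is 5 (not reached); still 0 fragment(s).
Step 2: advance 18 -> fork_pos = 3 + 18 = 21. Reached multiple(s) of 5: 5, 10, 15, 20 -> fragments 1-4 completed (4 total).
Step 3: advance 2 -> fork_pos = 21 + 2 = 23. Next multiple of 5 is 25 (not reached); still 4 fragment(s).
Check: final fork_pos = 23; the multiples of 5 that are <= 23 are 5..20 -> 23 // 5 = 4 completed fragment(s).

Answer: 4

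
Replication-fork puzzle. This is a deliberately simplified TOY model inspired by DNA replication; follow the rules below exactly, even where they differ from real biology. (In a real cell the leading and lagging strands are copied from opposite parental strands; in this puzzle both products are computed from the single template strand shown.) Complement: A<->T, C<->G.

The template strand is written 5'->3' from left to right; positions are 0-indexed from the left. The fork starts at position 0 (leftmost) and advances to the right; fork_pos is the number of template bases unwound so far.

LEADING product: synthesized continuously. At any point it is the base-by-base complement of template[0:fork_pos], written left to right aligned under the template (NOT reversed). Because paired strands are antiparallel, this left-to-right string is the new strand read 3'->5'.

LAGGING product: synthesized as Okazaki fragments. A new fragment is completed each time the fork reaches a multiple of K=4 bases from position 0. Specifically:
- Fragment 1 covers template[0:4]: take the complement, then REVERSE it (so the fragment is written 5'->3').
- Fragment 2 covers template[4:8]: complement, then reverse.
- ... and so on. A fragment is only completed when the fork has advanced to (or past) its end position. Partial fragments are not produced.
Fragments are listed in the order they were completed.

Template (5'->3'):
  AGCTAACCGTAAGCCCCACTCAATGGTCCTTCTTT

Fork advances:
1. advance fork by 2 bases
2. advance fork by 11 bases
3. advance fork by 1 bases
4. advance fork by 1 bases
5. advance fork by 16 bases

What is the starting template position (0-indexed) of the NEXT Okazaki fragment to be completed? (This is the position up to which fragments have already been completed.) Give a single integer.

Step 1: advance 2 -> fork_pos = 0 + 2 = 2. Next multiple of 4 is 4 (not reached); still 0 fragment(s).
Step 2: advance 11 -> fork_pos = 2 + 11 = 13. Reached multiple(s) of 4: 4, 8, 12 -> fragments 1-3 completed (3 total).
Step 3: advance 1 -> fork_pos = 13 + 1 = 14. Next multiple of 4 is 16 (not reached); still 3 fragment(s).
Step 4: advance 1 -> fork_pos = 14 + 1 = 15. Next multiple of 4 is 16 (not reached); still 3 fragment(s).
Step 5: advance 16 -> fork_pos = 15 + 16 = 31. Reached multiple(s) of 4: 16, 20, 24, 28 -> fragments 4-7 completed (7 total).
7 fragment(s) completed, covering template[0:28] (7 x 4 = 28). The next fragment, fragment 8, covers template[28:32], so it starts at position 28.

Answer: 28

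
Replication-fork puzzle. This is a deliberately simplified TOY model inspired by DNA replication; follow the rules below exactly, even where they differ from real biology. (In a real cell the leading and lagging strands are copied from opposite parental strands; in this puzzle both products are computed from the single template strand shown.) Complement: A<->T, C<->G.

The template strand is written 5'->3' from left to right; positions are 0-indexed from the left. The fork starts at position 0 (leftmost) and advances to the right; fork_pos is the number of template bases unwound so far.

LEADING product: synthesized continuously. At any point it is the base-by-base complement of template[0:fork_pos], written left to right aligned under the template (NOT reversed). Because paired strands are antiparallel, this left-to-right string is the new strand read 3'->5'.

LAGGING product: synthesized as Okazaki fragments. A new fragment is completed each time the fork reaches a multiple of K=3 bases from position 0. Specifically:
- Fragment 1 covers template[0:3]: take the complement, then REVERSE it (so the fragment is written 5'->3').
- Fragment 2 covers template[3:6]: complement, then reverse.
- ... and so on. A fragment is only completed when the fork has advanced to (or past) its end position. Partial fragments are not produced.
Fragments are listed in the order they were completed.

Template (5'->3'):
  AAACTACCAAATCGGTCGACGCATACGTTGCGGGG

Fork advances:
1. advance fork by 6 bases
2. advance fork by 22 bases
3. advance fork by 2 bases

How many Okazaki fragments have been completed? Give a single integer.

Answer: 10

Derivation:
Step 1: advance 6 -> fork_pos = 0 + 6 = 6. Reached multiple(s) of 3: 3, 6 -> fragments 1-2 completed (2 total).
Step 2: advance 22 -> fork_pos = 6 + 22 = 28. Reached multiple(s) of 3: 9, 12, 15, 18, 21, 24, 27 -> fragments 3-9 completed (9 total).
Step 3: advance 2 -> fork_pos = 28 + 2 = 30. Reached multiple(s) of 3: 30 -> fragment 10 completed (10 total).
Check: final fork_pos = 30; the multiples of 3 that are <= 30 are 3..30 -> 30 // 3 = 10 completed fragment(s).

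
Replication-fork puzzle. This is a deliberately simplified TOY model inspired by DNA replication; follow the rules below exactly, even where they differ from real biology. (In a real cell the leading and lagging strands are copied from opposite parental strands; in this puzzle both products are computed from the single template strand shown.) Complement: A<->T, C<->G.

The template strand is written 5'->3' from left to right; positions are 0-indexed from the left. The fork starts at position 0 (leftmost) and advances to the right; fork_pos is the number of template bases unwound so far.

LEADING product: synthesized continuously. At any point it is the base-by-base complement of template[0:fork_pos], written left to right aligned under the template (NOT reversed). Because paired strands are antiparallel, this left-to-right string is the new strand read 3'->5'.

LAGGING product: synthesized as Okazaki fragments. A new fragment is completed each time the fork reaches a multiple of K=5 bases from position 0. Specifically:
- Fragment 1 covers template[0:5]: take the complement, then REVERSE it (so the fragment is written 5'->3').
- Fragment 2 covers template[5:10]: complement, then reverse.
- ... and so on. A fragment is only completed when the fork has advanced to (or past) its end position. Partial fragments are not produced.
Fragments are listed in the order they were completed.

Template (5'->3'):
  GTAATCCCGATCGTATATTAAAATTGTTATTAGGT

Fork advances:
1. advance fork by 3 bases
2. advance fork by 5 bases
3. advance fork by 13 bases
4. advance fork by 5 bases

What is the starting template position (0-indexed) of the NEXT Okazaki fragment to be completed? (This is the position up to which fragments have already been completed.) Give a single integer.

Answer: 25

Derivation:
Step 1: advance 3 -> fork_pos = 0 + 3 = 3. Next multiple of 5 is 5 (not reached); still 0 fragment(s).
Step 2: advance 5 -> fork_pos = 3 + 5 = 8. Reached multiple(s) of 5: 5 -> fragment 1 completed (1 total).
Step 3: advance 13 -> fork_pos = 8 + 13 = 21. Reached multiple(s) of 5: 10, 15, 20 -> fragments 2-4 completed (4 total).
Step 4: advance 5 -> fork_pos = 21 + 5 = 26. Reached multiple(s) of 5: 25 -> fragment 5 completed (5 total).
5 fragment(s) completed, covering template[0:25] (5 x 5 = 25). The next fragment, fragment 6, covers template[25:30], so it starts at position 25.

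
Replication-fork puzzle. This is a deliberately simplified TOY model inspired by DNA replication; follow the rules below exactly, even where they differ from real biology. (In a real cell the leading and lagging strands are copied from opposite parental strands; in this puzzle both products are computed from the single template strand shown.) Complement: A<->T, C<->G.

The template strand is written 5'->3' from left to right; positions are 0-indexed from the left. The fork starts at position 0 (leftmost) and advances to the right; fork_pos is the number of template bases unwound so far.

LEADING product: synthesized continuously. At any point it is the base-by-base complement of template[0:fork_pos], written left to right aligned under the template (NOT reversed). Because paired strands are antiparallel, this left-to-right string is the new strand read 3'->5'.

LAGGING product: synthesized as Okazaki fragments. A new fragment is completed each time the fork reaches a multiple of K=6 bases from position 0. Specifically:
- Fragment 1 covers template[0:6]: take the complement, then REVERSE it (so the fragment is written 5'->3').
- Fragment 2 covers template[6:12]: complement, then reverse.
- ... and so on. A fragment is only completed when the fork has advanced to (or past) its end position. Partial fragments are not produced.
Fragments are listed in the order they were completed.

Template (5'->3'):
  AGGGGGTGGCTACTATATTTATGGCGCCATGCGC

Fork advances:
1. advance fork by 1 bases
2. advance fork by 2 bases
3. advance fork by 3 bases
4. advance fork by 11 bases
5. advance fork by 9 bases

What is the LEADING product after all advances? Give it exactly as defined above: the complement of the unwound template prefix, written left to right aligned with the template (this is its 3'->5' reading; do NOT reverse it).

Step 1: advance 1 -> fork_pos = 0 + 1 = 1.
Step 2: advance 2 -> fork_pos = 1 + 2 = 3.
Step 3: advance 3 -> fork_pos = 3 + 3 = 6.
Step 4: advance 11 -> fork_pos = 6 + 11 = 17.
Step 5: advance 9 -> fork_pos = 17 + 9 = 26.
Unwound prefix: template[0:26] = AGGGGGTGGCTACTATATTTATGGCG
Complement it base by base (A<->T, C<->G), keeping left-to-right order:
  [0:5] AGGGG -> TCCCC
  [5:10] GTGGC -> CACCG
  [10:15] TACTA -> ATGAT
  [15:20] TATTT -> ATAAA
  [20:25] ATGGC -> TACCG
  [25:26] G -> C
Concatenate: TCCCCCACCGATGATATAAATACCGC (length 26; written aligned with the template, i.e. 3'->5').

Answer: TCCCCCACCGATGATATAAATACCGC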